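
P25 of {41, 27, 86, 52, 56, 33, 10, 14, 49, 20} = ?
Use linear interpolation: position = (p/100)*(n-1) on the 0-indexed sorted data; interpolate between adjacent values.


Sorted: 10, 14, 20, 27, 33, 41, 49, 52, 56, 86
n = 10
Index = 25/100 * 9 = 2.2500
Lower = data[2] = 20, Upper = data[3] = 27
P25 = 20 + 0.2500*(7) = 21.7500

P25 = 21.7500


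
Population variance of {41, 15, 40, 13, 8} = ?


Mean = 23.4000
Squared deviations: 309.7600, 70.5600, 275.5600, 108.1600, 237.1600
Sum = 1001.2000
Variance = 1001.2000/5 = 200.2400

Variance = 200.2400


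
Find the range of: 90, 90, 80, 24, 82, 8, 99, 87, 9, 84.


Max = 99, Min = 8
Range = 99 - 8 = 91

Range = 91


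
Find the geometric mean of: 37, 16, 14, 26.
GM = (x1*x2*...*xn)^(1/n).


Product = 37 × 16 × 14 × 26 = 215488
GM = 215488^(1/4) = 21.5455

GM = 21.5455


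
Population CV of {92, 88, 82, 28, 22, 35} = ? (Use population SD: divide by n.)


Mean = 57.8333
SD = 29.8799
CV = (29.8799/57.8333)*100 = 51.6655%

CV = 51.6655%


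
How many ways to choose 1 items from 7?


C(7,1) = 7!/(1! × 6!)
= 5040/(1 × 720)
= 7

C(7,1) = 7


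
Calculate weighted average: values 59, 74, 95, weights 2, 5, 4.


Numerator = 59*2 + 74*5 + 95*4 = 868
Denominator = 2 + 5 + 4 = 11
WM = 868/11 = 78.9091

WM = 78.9091


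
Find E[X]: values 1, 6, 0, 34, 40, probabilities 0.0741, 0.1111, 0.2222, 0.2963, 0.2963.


E[X] = 1*0.0741 + 6*0.1111 + 0*0.2222 + 34*0.2963 + 40*0.2963
= 0.0741 + 0.6666 + 0 + 10.0742 + 11.8520
= 22.6669

E[X] = 22.6669


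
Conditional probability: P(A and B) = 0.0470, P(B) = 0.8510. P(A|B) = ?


P(A|B) = 0.0470/0.8510 = 0.0552

P(A|B) = 0.0552


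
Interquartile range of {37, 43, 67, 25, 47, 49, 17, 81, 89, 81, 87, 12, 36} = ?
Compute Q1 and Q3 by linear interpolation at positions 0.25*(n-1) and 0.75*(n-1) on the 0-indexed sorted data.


Sorted: 12, 17, 25, 36, 37, 43, 47, 49, 67, 81, 81, 87, 89
Q1 (25th %ile) = 36.0000
Q3 (75th %ile) = 81.0000
IQR = 81.0000 - 36.0000 = 45.0000

IQR = 45.0000


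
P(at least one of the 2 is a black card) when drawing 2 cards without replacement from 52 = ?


P(at least one) = 1 - P(none)
P(none) = (26/52) × (25/51) = 0.245098
P(at least one) = 1 - 0.245098 = 0.7549

P = 0.7549


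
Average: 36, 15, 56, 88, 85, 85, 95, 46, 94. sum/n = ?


Sum = 36 + 15 + 56 + 88 + 85 + 85 + 95 + 46 + 94 = 600
n = 9
Mean = 600/9 = 66.6667

Mean = 66.6667


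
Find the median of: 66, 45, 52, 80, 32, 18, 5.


Sorted: 5, 18, 32, 45, 52, 66, 80
n = 7 (odd)
Middle value = 45

Median = 45


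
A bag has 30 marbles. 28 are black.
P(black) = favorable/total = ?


P = 28/30 = 0.9333

P = 0.9333


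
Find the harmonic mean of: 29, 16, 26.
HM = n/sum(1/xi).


Sum of reciprocals = 1/29 + 1/16 + 1/26 = 0.135444
HM = 3/0.135444 = 22.1493

HM = 22.1493


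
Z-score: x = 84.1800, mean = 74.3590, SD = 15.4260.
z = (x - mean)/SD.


z = (84.1800 - 74.3590)/15.4260
= 9.8210/15.4260
= 0.6367

z = 0.6367


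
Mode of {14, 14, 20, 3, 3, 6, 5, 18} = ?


Frequencies: 3:2, 5:1, 6:1, 14:2, 18:1, 20:1
Max frequency = 2
Mode = 3, 14

Mode = 3, 14


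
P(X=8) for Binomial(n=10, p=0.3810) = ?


C(10,8) = 45
p^8 = 0.000444
(1-p)^2 = 0.383161
P = 45 * 0.000444 * 0.383161 = 0.0077

P(X=8) = 0.0077


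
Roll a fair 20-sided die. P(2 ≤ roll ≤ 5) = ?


Favorable outcomes (2 ≤ roll ≤ 5): 4
Total outcomes = 20
P = 4/20 = 0.2000

P = 0.2000


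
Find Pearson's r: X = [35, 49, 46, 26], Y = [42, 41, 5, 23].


Mean X = 39.0000, Mean Y = 27.7500
SD X = 9.137833, SD Y = 15.155445
Cov = -5.500000
r = -5.500000/(9.137833*15.155445) = -0.0397

r = -0.0397


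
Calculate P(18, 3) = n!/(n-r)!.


P(18,3) = 18!/15!
= 6402373705728000/1307674368000
= 4896

P(18,3) = 4896


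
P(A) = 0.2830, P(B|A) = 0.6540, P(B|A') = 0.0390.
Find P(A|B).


P(B) = P(B|A)*P(A) + P(B|A')*P(A')
= 0.6540*0.2830 + 0.0390*0.7170
= 0.185082 + 0.027963 = 0.213045
P(A|B) = 0.185082/0.213045 = 0.8687

P(A|B) = 0.8687


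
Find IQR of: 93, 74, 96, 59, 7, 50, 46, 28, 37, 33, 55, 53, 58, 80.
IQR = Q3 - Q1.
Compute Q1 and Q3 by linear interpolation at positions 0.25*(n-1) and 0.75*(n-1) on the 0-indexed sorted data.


Sorted: 7, 28, 33, 37, 46, 50, 53, 55, 58, 59, 74, 80, 93, 96
Q1 (25th %ile) = 39.2500
Q3 (75th %ile) = 70.2500
IQR = 70.2500 - 39.2500 = 31.0000

IQR = 31.0000


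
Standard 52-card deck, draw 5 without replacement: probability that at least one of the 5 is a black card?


P(at least one) = 1 - P(none)
P(none) = (26/52) × (25/51) × (24/50) × (23/49) × (22/48) = 0.025310
P(at least one) = 1 - 0.025310 = 0.9747

P = 0.9747


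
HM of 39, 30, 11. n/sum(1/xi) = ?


Sum of reciprocals = 1/39 + 1/30 + 1/11 = 0.149883
HM = 3/0.149883 = 20.0156

HM = 20.0156


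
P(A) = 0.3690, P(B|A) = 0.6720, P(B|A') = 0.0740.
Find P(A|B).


P(B) = P(B|A)*P(A) + P(B|A')*P(A')
= 0.6720*0.3690 + 0.0740*0.6310
= 0.247968 + 0.046694 = 0.294662
P(A|B) = 0.247968/0.294662 = 0.8415

P(A|B) = 0.8415


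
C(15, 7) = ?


C(15,7) = 15!/(7! × 8!)
= 1307674368000/(5040 × 40320)
= 6435

C(15,7) = 6435


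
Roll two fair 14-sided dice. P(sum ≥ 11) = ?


Total outcomes = 14×14 = 196
Favorable (sum ≥ 11): 151
P = 151/196 = 0.7704

P = 0.7704


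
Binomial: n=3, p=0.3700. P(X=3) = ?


C(3,3) = 1
p^3 = 0.050653
(1-p)^0 = 1.000000
P = 1 * 0.050653 * 1.000000 = 0.0507

P(X=3) = 0.0507


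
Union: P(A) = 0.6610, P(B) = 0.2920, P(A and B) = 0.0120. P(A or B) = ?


P(A∪B) = 0.6610 + 0.2920 - 0.0120
= 0.9530 - 0.0120
= 0.9410

P(A∪B) = 0.9410


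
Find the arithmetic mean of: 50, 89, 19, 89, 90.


Sum = 50 + 89 + 19 + 89 + 90 = 337
n = 5
Mean = 337/5 = 67.4000

Mean = 67.4000


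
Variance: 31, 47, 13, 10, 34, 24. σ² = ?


Mean = 26.5000
Squared deviations: 20.2500, 420.2500, 182.2500, 272.2500, 56.2500, 6.2500
Sum = 957.5000
Variance = 957.5000/6 = 159.5833

Variance = 159.5833


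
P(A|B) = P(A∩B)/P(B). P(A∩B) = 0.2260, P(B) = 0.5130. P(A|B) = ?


P(A|B) = 0.2260/0.5130 = 0.4405

P(A|B) = 0.4405


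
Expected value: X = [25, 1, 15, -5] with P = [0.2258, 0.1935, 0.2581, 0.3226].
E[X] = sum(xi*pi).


E[X] = 25*0.2258 + 1*0.1935 + 15*0.2581 - 5*0.3226
= 5.6450 + 0.1935 + 3.8715 - 1.6130
= 8.0970

E[X] = 8.0970


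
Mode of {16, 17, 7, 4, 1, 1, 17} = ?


Frequencies: 1:2, 4:1, 7:1, 16:1, 17:2
Max frequency = 2
Mode = 1, 17

Mode = 1, 17


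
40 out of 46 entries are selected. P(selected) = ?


P = 40/46 = 0.8696

P = 0.8696


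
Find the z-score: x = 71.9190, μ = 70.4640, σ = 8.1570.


z = (71.9190 - 70.4640)/8.1570
= 1.4550/8.1570
= 0.1784

z = 0.1784


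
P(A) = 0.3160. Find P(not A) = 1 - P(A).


P(not A) = 1 - 0.3160 = 0.6840

P(not A) = 0.6840


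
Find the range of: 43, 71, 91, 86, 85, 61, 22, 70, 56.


Max = 91, Min = 22
Range = 91 - 22 = 69

Range = 69


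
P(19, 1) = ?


P(19,1) = 19!/18!
= 121645100408832000/6402373705728000
= 19

P(19,1) = 19


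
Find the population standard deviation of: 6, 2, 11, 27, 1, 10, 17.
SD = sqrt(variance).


Mean = 10.5714
Variance = 71.1020
SD = sqrt(71.1020) = 8.4322

SD = 8.4322


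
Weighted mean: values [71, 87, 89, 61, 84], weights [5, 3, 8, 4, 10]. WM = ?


Numerator = 71*5 + 87*3 + 89*8 + 61*4 + 84*10 = 2412
Denominator = 5 + 3 + 8 + 4 + 10 = 30
WM = 2412/30 = 80.4000

WM = 80.4000


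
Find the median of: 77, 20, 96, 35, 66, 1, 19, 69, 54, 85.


Sorted: 1, 19, 20, 35, 54, 66, 69, 77, 85, 96
n = 10 (even)
Middle values: 54 and 66
Median = (54+66)/2 = 60.0000

Median = 60.0000


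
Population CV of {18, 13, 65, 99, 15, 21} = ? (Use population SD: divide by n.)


Mean = 38.5000
SD = 32.3818
CV = (32.3818/38.5000)*100 = 84.1087%

CV = 84.1087%


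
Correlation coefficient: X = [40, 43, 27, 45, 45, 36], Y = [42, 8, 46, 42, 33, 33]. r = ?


Mean X = 39.3333, Mean Y = 34.0000
SD X = 6.342099, SD Y = 12.583057
Cov = -32.500000
r = -32.500000/(6.342099*12.583057) = -0.4073

r = -0.4073


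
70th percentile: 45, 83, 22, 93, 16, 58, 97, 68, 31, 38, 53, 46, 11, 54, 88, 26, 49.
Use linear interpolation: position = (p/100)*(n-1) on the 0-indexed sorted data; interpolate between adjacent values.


Sorted: 11, 16, 22, 26, 31, 38, 45, 46, 49, 53, 54, 58, 68, 83, 88, 93, 97
n = 17
Index = 70/100 * 16 = 11.2000
Lower = data[11] = 58, Upper = data[12] = 68
P70 = 58 + 0.2000*(10) = 60.0000

P70 = 60.0000


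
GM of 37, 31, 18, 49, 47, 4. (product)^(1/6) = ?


Product = 37 × 31 × 18 × 49 × 47 × 4 = 190190952
GM = 190190952^(1/6) = 23.9809

GM = 23.9809


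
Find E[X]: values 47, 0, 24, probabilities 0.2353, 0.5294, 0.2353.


E[X] = 47*0.2353 + 0*0.5294 + 24*0.2353
= 11.0591 + 0 + 5.6472
= 16.7063

E[X] = 16.7063


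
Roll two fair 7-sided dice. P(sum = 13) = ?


Total outcomes = 7×7 = 49
Favorable (sum = 13): 2
P = 2/49 = 0.0408

P = 0.0408


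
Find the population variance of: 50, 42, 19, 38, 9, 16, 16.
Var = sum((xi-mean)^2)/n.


Mean = 27.1429
Squared deviations: 522.4490, 220.7347, 66.3061, 117.8776, 329.1633, 124.1633, 124.1633
Sum = 1504.8571
Variance = 1504.8571/7 = 214.9796

Variance = 214.9796


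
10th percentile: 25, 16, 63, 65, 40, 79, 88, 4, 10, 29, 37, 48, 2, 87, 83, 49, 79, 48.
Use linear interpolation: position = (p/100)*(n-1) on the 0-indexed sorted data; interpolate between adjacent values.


Sorted: 2, 4, 10, 16, 25, 29, 37, 40, 48, 48, 49, 63, 65, 79, 79, 83, 87, 88
n = 18
Index = 10/100 * 17 = 1.7000
Lower = data[1] = 4, Upper = data[2] = 10
P10 = 4 + 0.7000*(6) = 8.2000

P10 = 8.2000


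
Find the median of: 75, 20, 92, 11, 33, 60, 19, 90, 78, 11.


Sorted: 11, 11, 19, 20, 33, 60, 75, 78, 90, 92
n = 10 (even)
Middle values: 33 and 60
Median = (33+60)/2 = 46.5000

Median = 46.5000


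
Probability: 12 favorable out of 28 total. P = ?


P = 12/28 = 0.4286

P = 0.4286


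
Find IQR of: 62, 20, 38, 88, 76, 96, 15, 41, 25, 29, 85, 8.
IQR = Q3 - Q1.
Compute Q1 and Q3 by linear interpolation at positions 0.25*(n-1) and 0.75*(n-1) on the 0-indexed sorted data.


Sorted: 8, 15, 20, 25, 29, 38, 41, 62, 76, 85, 88, 96
Q1 (25th %ile) = 23.7500
Q3 (75th %ile) = 78.2500
IQR = 78.2500 - 23.7500 = 54.5000

IQR = 54.5000


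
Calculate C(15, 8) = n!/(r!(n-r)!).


C(15,8) = 15!/(8! × 7!)
= 1307674368000/(40320 × 5040)
= 6435

C(15,8) = 6435


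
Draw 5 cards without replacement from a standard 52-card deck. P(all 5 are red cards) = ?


P(all red cards) = (26/52) × (25/51) × (24/50) × (23/49) × (22/48)
= 0.0253

P = 0.0253


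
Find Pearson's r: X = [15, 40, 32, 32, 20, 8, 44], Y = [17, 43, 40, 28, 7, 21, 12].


Mean X = 27.2857, Mean Y = 24.0000
SD X = 12.313921, SD Y = 12.671678
Cov = 57.571429
r = 57.571429/(12.313921*12.671678) = 0.3690

r = 0.3690


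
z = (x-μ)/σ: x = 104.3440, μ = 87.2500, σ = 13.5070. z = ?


z = (104.3440 - 87.2500)/13.5070
= 17.0940/13.5070
= 1.2656

z = 1.2656


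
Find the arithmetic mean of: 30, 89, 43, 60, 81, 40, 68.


Sum = 30 + 89 + 43 + 60 + 81 + 40 + 68 = 411
n = 7
Mean = 411/7 = 58.7143

Mean = 58.7143


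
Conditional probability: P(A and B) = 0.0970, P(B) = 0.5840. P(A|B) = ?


P(A|B) = 0.0970/0.5840 = 0.1661

P(A|B) = 0.1661


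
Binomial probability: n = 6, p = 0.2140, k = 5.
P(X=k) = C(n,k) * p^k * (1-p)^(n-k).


C(6,5) = 6
p^5 = 0.000449
(1-p)^1 = 0.786000
P = 6 * 0.000449 * 0.786000 = 0.0021

P(X=5) = 0.0021


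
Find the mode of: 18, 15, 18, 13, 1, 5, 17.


Frequencies: 1:1, 5:1, 13:1, 15:1, 17:1, 18:2
Max frequency = 2
Mode = 18

Mode = 18


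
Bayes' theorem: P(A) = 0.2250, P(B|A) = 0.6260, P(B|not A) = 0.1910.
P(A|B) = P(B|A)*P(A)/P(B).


P(B) = P(B|A)*P(A) + P(B|A')*P(A')
= 0.6260*0.2250 + 0.1910*0.7750
= 0.140850 + 0.148025 = 0.288875
P(A|B) = 0.140850/0.288875 = 0.4876

P(A|B) = 0.4876


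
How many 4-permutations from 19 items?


P(19,4) = 19!/15!
= 121645100408832000/1307674368000
= 93024

P(19,4) = 93024


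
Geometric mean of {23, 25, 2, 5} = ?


Product = 23 × 25 × 2 × 5 = 5750
GM = 5750^(1/4) = 8.7080

GM = 8.7080


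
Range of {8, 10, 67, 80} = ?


Max = 80, Min = 8
Range = 80 - 8 = 72

Range = 72


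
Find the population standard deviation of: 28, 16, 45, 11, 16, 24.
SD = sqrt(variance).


Mean = 23.3333
Variance = 125.2222
SD = sqrt(125.2222) = 11.1903

SD = 11.1903


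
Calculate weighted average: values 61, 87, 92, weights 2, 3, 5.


Numerator = 61*2 + 87*3 + 92*5 = 843
Denominator = 2 + 3 + 5 = 10
WM = 843/10 = 84.3000

WM = 84.3000


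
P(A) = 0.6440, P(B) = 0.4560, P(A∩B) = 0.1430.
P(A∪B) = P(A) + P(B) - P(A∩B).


P(A∪B) = 0.6440 + 0.4560 - 0.1430
= 1.1000 - 0.1430
= 0.9570

P(A∪B) = 0.9570


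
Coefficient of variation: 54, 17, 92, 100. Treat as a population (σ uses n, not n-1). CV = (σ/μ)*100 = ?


Mean = 65.7500
SD = 33.0785
CV = (33.0785/65.7500)*100 = 50.3095%

CV = 50.3095%


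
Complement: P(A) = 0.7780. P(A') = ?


P(not A) = 1 - 0.7780 = 0.2220

P(not A) = 0.2220


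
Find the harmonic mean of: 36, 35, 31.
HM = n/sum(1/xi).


Sum of reciprocals = 1/36 + 1/35 + 1/31 = 0.088607
HM = 3/0.088607 = 33.8573

HM = 33.8573


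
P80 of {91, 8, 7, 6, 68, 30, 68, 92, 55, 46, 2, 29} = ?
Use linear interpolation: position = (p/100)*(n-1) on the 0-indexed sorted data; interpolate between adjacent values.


Sorted: 2, 6, 7, 8, 29, 30, 46, 55, 68, 68, 91, 92
n = 12
Index = 80/100 * 11 = 8.8000
Lower = data[8] = 68, Upper = data[9] = 68
P80 = 68 + 0.8000*(0) = 68.0000

P80 = 68.0000


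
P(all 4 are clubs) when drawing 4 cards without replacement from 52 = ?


P(all clubs) = (13/52) × (12/51) × (11/50) × (10/49)
= 0.0026

P = 0.0026


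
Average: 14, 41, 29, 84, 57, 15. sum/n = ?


Sum = 14 + 41 + 29 + 84 + 57 + 15 = 240
n = 6
Mean = 240/6 = 40.0000

Mean = 40.0000


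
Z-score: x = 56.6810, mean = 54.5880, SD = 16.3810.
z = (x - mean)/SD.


z = (56.6810 - 54.5880)/16.3810
= 2.0930/16.3810
= 0.1278

z = 0.1278


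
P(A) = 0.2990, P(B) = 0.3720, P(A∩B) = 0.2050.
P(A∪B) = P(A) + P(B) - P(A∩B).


P(A∪B) = 0.2990 + 0.3720 - 0.2050
= 0.6710 - 0.2050
= 0.4660

P(A∪B) = 0.4660


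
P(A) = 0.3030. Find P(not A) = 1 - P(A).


P(not A) = 1 - 0.3030 = 0.6970

P(not A) = 0.6970


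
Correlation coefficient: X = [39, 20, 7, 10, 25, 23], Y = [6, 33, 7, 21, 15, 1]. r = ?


Mean X = 20.6667, Mean Y = 13.8333
SD X = 10.498677, SD Y = 10.745800
Cov = -27.388889
r = -27.388889/(10.498677*10.745800) = -0.2428

r = -0.2428


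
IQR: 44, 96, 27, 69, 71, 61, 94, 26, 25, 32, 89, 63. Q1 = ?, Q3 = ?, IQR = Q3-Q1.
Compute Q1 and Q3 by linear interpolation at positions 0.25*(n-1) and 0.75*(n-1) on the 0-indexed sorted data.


Sorted: 25, 26, 27, 32, 44, 61, 63, 69, 71, 89, 94, 96
Q1 (25th %ile) = 30.7500
Q3 (75th %ile) = 75.5000
IQR = 75.5000 - 30.7500 = 44.7500

IQR = 44.7500


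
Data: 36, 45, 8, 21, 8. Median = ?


Sorted: 8, 8, 21, 36, 45
n = 5 (odd)
Middle value = 21

Median = 21


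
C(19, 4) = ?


C(19,4) = 19!/(4! × 15!)
= 121645100408832000/(24 × 1307674368000)
= 3876

C(19,4) = 3876


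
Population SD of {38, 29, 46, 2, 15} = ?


Mean = 26.0000
Variance = 250.0000
SD = sqrt(250.0000) = 15.8114

SD = 15.8114


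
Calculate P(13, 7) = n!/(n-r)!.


P(13,7) = 13!/6!
= 6227020800/720
= 8648640

P(13,7) = 8648640


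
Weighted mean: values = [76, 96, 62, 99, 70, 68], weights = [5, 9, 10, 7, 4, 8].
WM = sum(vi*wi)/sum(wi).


Numerator = 76*5 + 96*9 + 62*10 + 99*7 + 70*4 + 68*8 = 3381
Denominator = 5 + 9 + 10 + 7 + 4 + 8 = 43
WM = 3381/43 = 78.6279

WM = 78.6279


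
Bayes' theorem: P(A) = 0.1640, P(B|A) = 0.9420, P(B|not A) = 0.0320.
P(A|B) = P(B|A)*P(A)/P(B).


P(B) = P(B|A)*P(A) + P(B|A')*P(A')
= 0.9420*0.1640 + 0.0320*0.8360
= 0.154488 + 0.026752 = 0.181240
P(A|B) = 0.154488/0.181240 = 0.8524

P(A|B) = 0.8524


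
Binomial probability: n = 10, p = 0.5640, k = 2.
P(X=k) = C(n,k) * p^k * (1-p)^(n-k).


C(10,2) = 45
p^2 = 0.318096
(1-p)^8 = 0.001306
P = 45 * 0.318096 * 0.001306 = 0.0187

P(X=2) = 0.0187


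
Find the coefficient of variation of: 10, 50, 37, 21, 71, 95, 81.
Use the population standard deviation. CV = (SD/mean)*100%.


Mean = 52.1429
SD = 29.2889
CV = (29.2889/52.1429)*100 = 56.1704%

CV = 56.1704%


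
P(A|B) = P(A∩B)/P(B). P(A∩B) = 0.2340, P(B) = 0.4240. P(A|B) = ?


P(A|B) = 0.2340/0.4240 = 0.5519

P(A|B) = 0.5519


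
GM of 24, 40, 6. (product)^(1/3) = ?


Product = 24 × 40 × 6 = 5760
GM = 5760^(1/3) = 17.9256

GM = 17.9256


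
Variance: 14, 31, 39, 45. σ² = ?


Mean = 32.2500
Squared deviations: 333.0625, 1.5625, 45.5625, 162.5625
Sum = 542.7500
Variance = 542.7500/4 = 135.6875

Variance = 135.6875


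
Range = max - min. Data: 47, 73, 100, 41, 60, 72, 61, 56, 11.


Max = 100, Min = 11
Range = 100 - 11 = 89

Range = 89


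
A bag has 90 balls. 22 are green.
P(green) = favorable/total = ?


P = 22/90 = 0.2444

P = 0.2444


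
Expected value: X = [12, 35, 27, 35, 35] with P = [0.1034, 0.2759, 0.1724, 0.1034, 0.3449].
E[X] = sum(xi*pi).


E[X] = 12*0.1034 + 35*0.2759 + 27*0.1724 + 35*0.1034 + 35*0.3449
= 1.2408 + 9.6565 + 4.6548 + 3.6190 + 12.0715
= 31.2426

E[X] = 31.2426


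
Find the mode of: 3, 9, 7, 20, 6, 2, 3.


Frequencies: 2:1, 3:2, 6:1, 7:1, 9:1, 20:1
Max frequency = 2
Mode = 3

Mode = 3


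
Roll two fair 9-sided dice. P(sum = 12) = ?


Total outcomes = 9×9 = 81
Favorable (sum = 12): 7
P = 7/81 = 0.0864

P = 0.0864


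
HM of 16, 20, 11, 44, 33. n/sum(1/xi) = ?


Sum of reciprocals = 1/16 + 1/20 + 1/11 + 1/44 + 1/33 = 0.256439
HM = 5/0.256439 = 19.4978

HM = 19.4978


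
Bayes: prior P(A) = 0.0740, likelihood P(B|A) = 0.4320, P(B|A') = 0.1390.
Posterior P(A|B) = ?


P(B) = P(B|A)*P(A) + P(B|A')*P(A')
= 0.4320*0.0740 + 0.1390*0.9260
= 0.031968 + 0.128714 = 0.160682
P(A|B) = 0.031968/0.160682 = 0.1990

P(A|B) = 0.1990


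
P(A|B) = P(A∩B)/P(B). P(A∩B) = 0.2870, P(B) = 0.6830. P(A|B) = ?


P(A|B) = 0.2870/0.6830 = 0.4202

P(A|B) = 0.4202


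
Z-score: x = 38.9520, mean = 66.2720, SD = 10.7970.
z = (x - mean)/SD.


z = (38.9520 - 66.2720)/10.7970
= -27.3200/10.7970
= -2.5303

z = -2.5303


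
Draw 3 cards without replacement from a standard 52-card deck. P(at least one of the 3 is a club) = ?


P(at least one) = 1 - P(none)
P(none) = (39/52) × (38/51) × (37/50) = 0.413529
P(at least one) = 1 - 0.413529 = 0.5865

P = 0.5865


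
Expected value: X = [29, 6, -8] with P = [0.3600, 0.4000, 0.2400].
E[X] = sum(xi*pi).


E[X] = 29*0.3600 + 6*0.4000 - 8*0.2400
= 10.4400 + 2.4000 - 1.9200
= 10.9200

E[X] = 10.9200


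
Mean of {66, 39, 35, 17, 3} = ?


Sum = 66 + 39 + 35 + 17 + 3 = 160
n = 5
Mean = 160/5 = 32.0000

Mean = 32.0000


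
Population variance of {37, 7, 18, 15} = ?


Mean = 19.2500
Squared deviations: 315.0625, 150.0625, 1.5625, 18.0625
Sum = 484.7500
Variance = 484.7500/4 = 121.1875

Variance = 121.1875


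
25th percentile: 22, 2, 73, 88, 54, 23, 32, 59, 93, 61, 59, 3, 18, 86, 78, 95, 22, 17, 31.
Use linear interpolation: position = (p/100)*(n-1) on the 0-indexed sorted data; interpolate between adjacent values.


Sorted: 2, 3, 17, 18, 22, 22, 23, 31, 32, 54, 59, 59, 61, 73, 78, 86, 88, 93, 95
n = 19
Index = 25/100 * 18 = 4.5000
Lower = data[4] = 22, Upper = data[5] = 22
P25 = 22 + 0.5000*(0) = 22.0000

P25 = 22.0000


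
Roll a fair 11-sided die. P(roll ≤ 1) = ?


Favorable outcomes (roll ≤ 1): 1
Total outcomes = 11
P = 1/11 = 0.0909

P = 0.0909


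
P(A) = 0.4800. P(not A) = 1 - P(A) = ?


P(not A) = 1 - 0.4800 = 0.5200

P(not A) = 0.5200


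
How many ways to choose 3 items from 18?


C(18,3) = 18!/(3! × 15!)
= 6402373705728000/(6 × 1307674368000)
= 816

C(18,3) = 816


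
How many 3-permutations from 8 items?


P(8,3) = 8!/5!
= 40320/120
= 336

P(8,3) = 336


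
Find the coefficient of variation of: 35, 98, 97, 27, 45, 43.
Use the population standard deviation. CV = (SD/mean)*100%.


Mean = 57.5000
SD = 28.8776
CV = (28.8776/57.5000)*100 = 50.2219%

CV = 50.2219%


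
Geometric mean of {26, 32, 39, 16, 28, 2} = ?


Product = 26 × 32 × 39 × 16 × 28 × 2 = 29073408
GM = 29073408^(1/6) = 17.5354

GM = 17.5354


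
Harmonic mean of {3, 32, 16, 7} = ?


Sum of reciprocals = 1/3 + 1/32 + 1/16 + 1/7 = 0.569940
HM = 4/0.569940 = 7.0183

HM = 7.0183


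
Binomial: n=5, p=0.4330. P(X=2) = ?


C(5,2) = 10
p^2 = 0.187489
(1-p)^3 = 0.182284
P = 10 * 0.187489 * 0.182284 = 0.3418

P(X=2) = 0.3418


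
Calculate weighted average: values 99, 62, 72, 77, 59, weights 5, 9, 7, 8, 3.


Numerator = 99*5 + 62*9 + 72*7 + 77*8 + 59*3 = 2350
Denominator = 5 + 9 + 7 + 8 + 3 = 32
WM = 2350/32 = 73.4375

WM = 73.4375


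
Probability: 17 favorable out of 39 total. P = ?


P = 17/39 = 0.4359

P = 0.4359


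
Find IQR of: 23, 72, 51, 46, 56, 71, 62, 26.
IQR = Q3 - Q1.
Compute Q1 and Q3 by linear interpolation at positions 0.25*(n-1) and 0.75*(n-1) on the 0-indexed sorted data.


Sorted: 23, 26, 46, 51, 56, 62, 71, 72
Q1 (25th %ile) = 41.0000
Q3 (75th %ile) = 64.2500
IQR = 64.2500 - 41.0000 = 23.2500

IQR = 23.2500


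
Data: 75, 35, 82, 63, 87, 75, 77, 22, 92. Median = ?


Sorted: 22, 35, 63, 75, 75, 77, 82, 87, 92
n = 9 (odd)
Middle value = 75

Median = 75


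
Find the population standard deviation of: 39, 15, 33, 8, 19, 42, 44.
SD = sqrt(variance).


Mean = 28.5714
Variance = 177.9592
SD = sqrt(177.9592) = 13.3401

SD = 13.3401


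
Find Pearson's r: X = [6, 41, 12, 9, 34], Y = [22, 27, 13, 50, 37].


Mean X = 20.4000, Mean Y = 29.8000
SD X = 14.263239, SD Y = 12.734206
Cov = 12.680000
r = 12.680000/(14.263239*12.734206) = 0.0698

r = 0.0698


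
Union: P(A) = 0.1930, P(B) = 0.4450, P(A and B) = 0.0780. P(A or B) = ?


P(A∪B) = 0.1930 + 0.4450 - 0.0780
= 0.6380 - 0.0780
= 0.5600

P(A∪B) = 0.5600


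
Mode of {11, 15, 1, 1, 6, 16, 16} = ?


Frequencies: 1:2, 6:1, 11:1, 15:1, 16:2
Max frequency = 2
Mode = 1, 16

Mode = 1, 16


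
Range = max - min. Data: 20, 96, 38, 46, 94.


Max = 96, Min = 20
Range = 96 - 20 = 76

Range = 76


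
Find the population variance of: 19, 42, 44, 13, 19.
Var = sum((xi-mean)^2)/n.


Mean = 27.4000
Squared deviations: 70.5600, 213.1600, 275.5600, 207.3600, 70.5600
Sum = 837.2000
Variance = 837.2000/5 = 167.4400

Variance = 167.4400


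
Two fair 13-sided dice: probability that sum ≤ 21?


Total outcomes = 13×13 = 169
Favorable (sum ≤ 21): 154
P = 154/169 = 0.9112

P = 0.9112


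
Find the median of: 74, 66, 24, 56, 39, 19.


Sorted: 19, 24, 39, 56, 66, 74
n = 6 (even)
Middle values: 39 and 56
Median = (39+56)/2 = 47.5000

Median = 47.5000


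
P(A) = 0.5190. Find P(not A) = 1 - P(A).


P(not A) = 1 - 0.5190 = 0.4810

P(not A) = 0.4810


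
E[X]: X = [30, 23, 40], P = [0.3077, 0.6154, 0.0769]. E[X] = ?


E[X] = 30*0.3077 + 23*0.6154 + 40*0.0769
= 9.2310 + 14.1542 + 3.0760
= 26.4612

E[X] = 26.4612


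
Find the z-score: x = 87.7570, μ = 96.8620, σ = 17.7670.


z = (87.7570 - 96.8620)/17.7670
= -9.1050/17.7670
= -0.5125

z = -0.5125


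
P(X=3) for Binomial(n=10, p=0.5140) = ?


C(10,3) = 120
p^3 = 0.135797
(1-p)^7 = 0.006404
P = 120 * 0.135797 * 0.006404 = 0.1044

P(X=3) = 0.1044


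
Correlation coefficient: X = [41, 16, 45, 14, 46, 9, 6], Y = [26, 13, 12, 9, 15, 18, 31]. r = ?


Mean X = 25.2857, Mean Y = 17.7143
SD X = 16.541846, SD Y = 7.401048
Cov = -22.489796
r = -22.489796/(16.541846*7.401048) = -0.1837

r = -0.1837


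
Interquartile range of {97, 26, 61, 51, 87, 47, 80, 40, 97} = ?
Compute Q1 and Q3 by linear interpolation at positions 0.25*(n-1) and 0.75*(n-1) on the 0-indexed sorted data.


Sorted: 26, 40, 47, 51, 61, 80, 87, 97, 97
Q1 (25th %ile) = 47.0000
Q3 (75th %ile) = 87.0000
IQR = 87.0000 - 47.0000 = 40.0000

IQR = 40.0000


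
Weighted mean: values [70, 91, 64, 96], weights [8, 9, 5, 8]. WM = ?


Numerator = 70*8 + 91*9 + 64*5 + 96*8 = 2467
Denominator = 8 + 9 + 5 + 8 = 30
WM = 2467/30 = 82.2333

WM = 82.2333


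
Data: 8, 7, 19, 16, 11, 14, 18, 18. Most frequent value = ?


Frequencies: 7:1, 8:1, 11:1, 14:1, 16:1, 18:2, 19:1
Max frequency = 2
Mode = 18

Mode = 18


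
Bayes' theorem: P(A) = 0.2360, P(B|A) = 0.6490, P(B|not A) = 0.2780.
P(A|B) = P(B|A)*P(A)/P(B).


P(B) = P(B|A)*P(A) + P(B|A')*P(A')
= 0.6490*0.2360 + 0.2780*0.7640
= 0.153164 + 0.212392 = 0.365556
P(A|B) = 0.153164/0.365556 = 0.4190

P(A|B) = 0.4190


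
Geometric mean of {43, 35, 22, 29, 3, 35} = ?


Product = 43 × 35 × 22 × 29 × 3 × 35 = 100819950
GM = 100819950^(1/6) = 21.5737

GM = 21.5737


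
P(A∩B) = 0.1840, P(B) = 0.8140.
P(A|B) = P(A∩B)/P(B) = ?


P(A|B) = 0.1840/0.8140 = 0.2260

P(A|B) = 0.2260


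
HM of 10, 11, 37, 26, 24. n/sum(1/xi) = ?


Sum of reciprocals = 1/10 + 1/11 + 1/37 + 1/26 + 1/24 = 0.298064
HM = 5/0.298064 = 16.7749

HM = 16.7749


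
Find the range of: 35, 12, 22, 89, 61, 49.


Max = 89, Min = 12
Range = 89 - 12 = 77

Range = 77


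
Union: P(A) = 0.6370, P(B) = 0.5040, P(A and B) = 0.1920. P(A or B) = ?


P(A∪B) = 0.6370 + 0.5040 - 0.1920
= 1.1410 - 0.1920
= 0.9490

P(A∪B) = 0.9490


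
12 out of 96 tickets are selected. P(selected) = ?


P = 12/96 = 0.1250

P = 0.1250


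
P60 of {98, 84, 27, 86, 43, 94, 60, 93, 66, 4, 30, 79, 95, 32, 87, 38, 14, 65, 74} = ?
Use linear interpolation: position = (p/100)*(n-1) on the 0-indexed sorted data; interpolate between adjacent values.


Sorted: 4, 14, 27, 30, 32, 38, 43, 60, 65, 66, 74, 79, 84, 86, 87, 93, 94, 95, 98
n = 19
Index = 60/100 * 18 = 10.8000
Lower = data[10] = 74, Upper = data[11] = 79
P60 = 74 + 0.8000*(5) = 78.0000

P60 = 78.0000


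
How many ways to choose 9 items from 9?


C(9,9) = 9!/(9! × 0!)
= 362880/(362880 × 1)
= 1

C(9,9) = 1


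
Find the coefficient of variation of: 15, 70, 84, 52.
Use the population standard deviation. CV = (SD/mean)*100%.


Mean = 55.2500
SD = 25.8590
CV = (25.8590/55.2500)*100 = 46.8036%

CV = 46.8036%


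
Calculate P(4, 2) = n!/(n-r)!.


P(4,2) = 4!/2!
= 24/2
= 12

P(4,2) = 12


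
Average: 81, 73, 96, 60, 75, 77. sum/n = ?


Sum = 81 + 73 + 96 + 60 + 75 + 77 = 462
n = 6
Mean = 462/6 = 77.0000

Mean = 77.0000


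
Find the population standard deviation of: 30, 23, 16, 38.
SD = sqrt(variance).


Mean = 26.7500
Variance = 66.6875
SD = sqrt(66.6875) = 8.1662

SD = 8.1662


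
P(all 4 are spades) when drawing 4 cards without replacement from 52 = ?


P(all spades) = (13/52) × (12/51) × (11/50) × (10/49)
= 0.0026

P = 0.0026


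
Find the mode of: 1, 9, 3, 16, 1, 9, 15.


Frequencies: 1:2, 3:1, 9:2, 15:1, 16:1
Max frequency = 2
Mode = 1, 9

Mode = 1, 9


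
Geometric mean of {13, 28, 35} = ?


Product = 13 × 28 × 35 = 12740
GM = 12740^(1/3) = 23.3555

GM = 23.3555


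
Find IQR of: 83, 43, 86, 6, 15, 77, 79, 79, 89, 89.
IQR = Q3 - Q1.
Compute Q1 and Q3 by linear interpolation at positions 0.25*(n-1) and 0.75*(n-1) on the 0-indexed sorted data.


Sorted: 6, 15, 43, 77, 79, 79, 83, 86, 89, 89
Q1 (25th %ile) = 51.5000
Q3 (75th %ile) = 85.2500
IQR = 85.2500 - 51.5000 = 33.7500

IQR = 33.7500


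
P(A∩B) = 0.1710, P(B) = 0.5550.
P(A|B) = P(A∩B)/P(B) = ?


P(A|B) = 0.1710/0.5550 = 0.3081

P(A|B) = 0.3081


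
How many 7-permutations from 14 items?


P(14,7) = 14!/7!
= 87178291200/5040
= 17297280

P(14,7) = 17297280


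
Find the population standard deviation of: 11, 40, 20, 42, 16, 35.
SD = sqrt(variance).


Mean = 27.3333
Variance = 147.2222
SD = sqrt(147.2222) = 12.1335

SD = 12.1335


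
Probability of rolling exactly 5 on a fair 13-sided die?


Favorable outcomes (roll = 5): 1
Total outcomes = 13
P = 1/13 = 0.0769

P = 0.0769


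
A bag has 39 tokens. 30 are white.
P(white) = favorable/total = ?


P = 30/39 = 0.7692

P = 0.7692


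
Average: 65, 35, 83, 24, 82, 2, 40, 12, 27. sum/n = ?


Sum = 65 + 35 + 83 + 24 + 82 + 2 + 40 + 12 + 27 = 370
n = 9
Mean = 370/9 = 41.1111

Mean = 41.1111


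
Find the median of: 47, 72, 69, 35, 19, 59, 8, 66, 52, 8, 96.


Sorted: 8, 8, 19, 35, 47, 52, 59, 66, 69, 72, 96
n = 11 (odd)
Middle value = 52

Median = 52


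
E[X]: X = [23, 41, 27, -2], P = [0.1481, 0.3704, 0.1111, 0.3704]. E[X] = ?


E[X] = 23*0.1481 + 41*0.3704 + 27*0.1111 - 2*0.3704
= 3.4063 + 15.1864 + 2.9997 - 0.7408
= 20.8516

E[X] = 20.8516


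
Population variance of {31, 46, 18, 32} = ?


Mean = 31.7500
Squared deviations: 0.5625, 203.0625, 189.0625, 0.0625
Sum = 392.7500
Variance = 392.7500/4 = 98.1875

Variance = 98.1875


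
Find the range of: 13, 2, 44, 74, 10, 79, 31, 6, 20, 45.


Max = 79, Min = 2
Range = 79 - 2 = 77

Range = 77


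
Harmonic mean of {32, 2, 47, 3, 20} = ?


Sum of reciprocals = 1/32 + 1/2 + 1/47 + 1/3 + 1/20 = 0.935860
HM = 5/0.935860 = 5.3427

HM = 5.3427


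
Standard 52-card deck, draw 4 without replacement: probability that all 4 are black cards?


P(all black cards) = (26/52) × (25/51) × (24/50) × (23/49)
= 0.0552

P = 0.0552


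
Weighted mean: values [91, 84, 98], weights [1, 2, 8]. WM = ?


Numerator = 91*1 + 84*2 + 98*8 = 1043
Denominator = 1 + 2 + 8 = 11
WM = 1043/11 = 94.8182

WM = 94.8182


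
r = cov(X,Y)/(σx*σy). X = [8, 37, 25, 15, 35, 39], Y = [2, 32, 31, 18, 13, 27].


Mean X = 26.5000, Mean Y = 20.5000
SD X = 11.658330, SD Y = 10.719919
Cov = 82.250000
r = 82.250000/(11.658330*10.719919) = 0.6581

r = 0.6581


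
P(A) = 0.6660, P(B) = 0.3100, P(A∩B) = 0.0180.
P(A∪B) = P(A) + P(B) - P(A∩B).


P(A∪B) = 0.6660 + 0.3100 - 0.0180
= 0.9760 - 0.0180
= 0.9580

P(A∪B) = 0.9580


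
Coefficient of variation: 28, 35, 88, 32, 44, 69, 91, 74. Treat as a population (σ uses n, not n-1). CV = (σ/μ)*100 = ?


Mean = 57.6250
SD = 24.1502
CV = (24.1502/57.6250)*100 = 41.9093%

CV = 41.9093%


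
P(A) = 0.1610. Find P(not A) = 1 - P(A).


P(not A) = 1 - 0.1610 = 0.8390

P(not A) = 0.8390


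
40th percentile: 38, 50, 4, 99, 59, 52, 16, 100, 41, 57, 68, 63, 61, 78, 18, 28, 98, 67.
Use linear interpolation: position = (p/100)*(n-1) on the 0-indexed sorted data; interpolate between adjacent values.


Sorted: 4, 16, 18, 28, 38, 41, 50, 52, 57, 59, 61, 63, 67, 68, 78, 98, 99, 100
n = 18
Index = 40/100 * 17 = 6.8000
Lower = data[6] = 50, Upper = data[7] = 52
P40 = 50 + 0.8000*(2) = 51.6000

P40 = 51.6000


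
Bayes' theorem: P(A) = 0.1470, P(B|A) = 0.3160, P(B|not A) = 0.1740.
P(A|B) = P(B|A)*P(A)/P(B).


P(B) = P(B|A)*P(A) + P(B|A')*P(A')
= 0.3160*0.1470 + 0.1740*0.8530
= 0.046452 + 0.148422 = 0.194874
P(A|B) = 0.046452/0.194874 = 0.2384

P(A|B) = 0.2384


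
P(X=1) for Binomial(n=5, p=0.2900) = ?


C(5,1) = 5
p^1 = 0.290000
(1-p)^4 = 0.254117
P = 5 * 0.290000 * 0.254117 = 0.3685

P(X=1) = 0.3685


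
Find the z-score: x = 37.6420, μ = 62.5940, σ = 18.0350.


z = (37.6420 - 62.5940)/18.0350
= -24.9520/18.0350
= -1.3835

z = -1.3835


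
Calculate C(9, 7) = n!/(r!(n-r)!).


C(9,7) = 9!/(7! × 2!)
= 362880/(5040 × 2)
= 36

C(9,7) = 36


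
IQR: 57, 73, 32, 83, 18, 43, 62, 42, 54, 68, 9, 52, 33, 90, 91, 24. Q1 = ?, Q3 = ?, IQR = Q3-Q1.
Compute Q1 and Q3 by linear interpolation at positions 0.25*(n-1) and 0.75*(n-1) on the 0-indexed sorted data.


Sorted: 9, 18, 24, 32, 33, 42, 43, 52, 54, 57, 62, 68, 73, 83, 90, 91
Q1 (25th %ile) = 32.7500
Q3 (75th %ile) = 69.2500
IQR = 69.2500 - 32.7500 = 36.5000

IQR = 36.5000


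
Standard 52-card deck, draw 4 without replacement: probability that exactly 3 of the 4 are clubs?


Hypergeometric: P(X=3) = C(13,3)·C(39,1) / C(52,4)
= 286 × 39 / 270725
= 11154/270725 = 0.0412

P = 0.0412


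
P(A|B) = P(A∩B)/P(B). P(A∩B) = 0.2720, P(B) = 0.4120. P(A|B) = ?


P(A|B) = 0.2720/0.4120 = 0.6602

P(A|B) = 0.6602


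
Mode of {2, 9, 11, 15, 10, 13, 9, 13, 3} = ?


Frequencies: 2:1, 3:1, 9:2, 10:1, 11:1, 13:2, 15:1
Max frequency = 2
Mode = 9, 13

Mode = 9, 13


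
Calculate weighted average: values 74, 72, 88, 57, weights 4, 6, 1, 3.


Numerator = 74*4 + 72*6 + 88*1 + 57*3 = 987
Denominator = 4 + 6 + 1 + 3 = 14
WM = 987/14 = 70.5000

WM = 70.5000


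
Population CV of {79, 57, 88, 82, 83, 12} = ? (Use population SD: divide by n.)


Mean = 66.8333
SD = 26.4286
CV = (26.4286/66.8333)*100 = 39.5441%

CV = 39.5441%


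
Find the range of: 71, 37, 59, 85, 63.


Max = 85, Min = 37
Range = 85 - 37 = 48

Range = 48


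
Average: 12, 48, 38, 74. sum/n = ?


Sum = 12 + 48 + 38 + 74 = 172
n = 4
Mean = 172/4 = 43.0000

Mean = 43.0000


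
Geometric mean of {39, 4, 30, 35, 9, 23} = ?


Product = 39 × 4 × 30 × 35 × 9 × 23 = 33906600
GM = 33906600^(1/6) = 17.9907

GM = 17.9907


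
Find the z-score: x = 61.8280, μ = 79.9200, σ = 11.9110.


z = (61.8280 - 79.9200)/11.9110
= -18.0920/11.9110
= -1.5189

z = -1.5189


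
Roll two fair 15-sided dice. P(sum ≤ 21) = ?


Total outcomes = 15×15 = 225
Favorable (sum ≤ 21): 180
P = 180/225 = 0.8000

P = 0.8000


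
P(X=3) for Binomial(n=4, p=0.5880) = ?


C(4,3) = 4
p^3 = 0.203297
(1-p)^1 = 0.412000
P = 4 * 0.203297 * 0.412000 = 0.3350

P(X=3) = 0.3350


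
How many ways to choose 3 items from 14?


C(14,3) = 14!/(3! × 11!)
= 87178291200/(6 × 39916800)
= 364

C(14,3) = 364


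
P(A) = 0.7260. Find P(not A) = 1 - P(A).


P(not A) = 1 - 0.7260 = 0.2740

P(not A) = 0.2740


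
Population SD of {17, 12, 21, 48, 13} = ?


Mean = 22.2000
Variance = 176.5600
SD = sqrt(176.5600) = 13.2876

SD = 13.2876


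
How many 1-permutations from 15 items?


P(15,1) = 15!/14!
= 1307674368000/87178291200
= 15

P(15,1) = 15


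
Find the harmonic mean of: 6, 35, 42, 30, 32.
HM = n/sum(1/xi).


Sum of reciprocals = 1/6 + 1/35 + 1/42 + 1/30 + 1/32 = 0.283631
HM = 5/0.283631 = 17.6285

HM = 17.6285


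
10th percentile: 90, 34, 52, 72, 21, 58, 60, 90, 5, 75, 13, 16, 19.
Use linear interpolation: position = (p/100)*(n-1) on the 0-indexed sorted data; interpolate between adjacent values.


Sorted: 5, 13, 16, 19, 21, 34, 52, 58, 60, 72, 75, 90, 90
n = 13
Index = 10/100 * 12 = 1.2000
Lower = data[1] = 13, Upper = data[2] = 16
P10 = 13 + 0.2000*(3) = 13.6000

P10 = 13.6000


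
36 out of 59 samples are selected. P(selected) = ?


P = 36/59 = 0.6102

P = 0.6102


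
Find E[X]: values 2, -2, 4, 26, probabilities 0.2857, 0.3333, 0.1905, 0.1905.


E[X] = 2*0.2857 - 2*0.3333 + 4*0.1905 + 26*0.1905
= 0.5714 - 0.6666 + 0.7620 + 4.9530
= 5.6198

E[X] = 5.6198


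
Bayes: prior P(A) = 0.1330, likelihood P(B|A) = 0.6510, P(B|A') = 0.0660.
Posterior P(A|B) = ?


P(B) = P(B|A)*P(A) + P(B|A')*P(A')
= 0.6510*0.1330 + 0.0660*0.8670
= 0.086583 + 0.057222 = 0.143805
P(A|B) = 0.086583/0.143805 = 0.6021

P(A|B) = 0.6021


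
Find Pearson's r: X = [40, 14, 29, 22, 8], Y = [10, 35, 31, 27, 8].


Mean X = 22.6000, Mean Y = 22.2000
SD X = 11.235658, SD Y = 11.088733
Cov = -12.320000
r = -12.320000/(11.235658*11.088733) = -0.0989

r = -0.0989


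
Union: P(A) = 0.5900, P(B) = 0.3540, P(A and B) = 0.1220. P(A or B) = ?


P(A∪B) = 0.5900 + 0.3540 - 0.1220
= 0.9440 - 0.1220
= 0.8220

P(A∪B) = 0.8220


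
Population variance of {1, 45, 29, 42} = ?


Mean = 29.2500
Squared deviations: 798.0625, 248.0625, 0.0625, 162.5625
Sum = 1208.7500
Variance = 1208.7500/4 = 302.1875

Variance = 302.1875


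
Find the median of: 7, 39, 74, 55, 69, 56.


Sorted: 7, 39, 55, 56, 69, 74
n = 6 (even)
Middle values: 55 and 56
Median = (55+56)/2 = 55.5000

Median = 55.5000


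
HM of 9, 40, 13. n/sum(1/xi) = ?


Sum of reciprocals = 1/9 + 1/40 + 1/13 = 0.213034
HM = 3/0.213034 = 14.0822

HM = 14.0822


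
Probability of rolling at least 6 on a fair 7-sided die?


Favorable outcomes (roll ≥ 6): 2
Total outcomes = 7
P = 2/7 = 0.2857

P = 0.2857


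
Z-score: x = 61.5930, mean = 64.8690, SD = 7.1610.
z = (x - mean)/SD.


z = (61.5930 - 64.8690)/7.1610
= -3.2760/7.1610
= -0.4575

z = -0.4575


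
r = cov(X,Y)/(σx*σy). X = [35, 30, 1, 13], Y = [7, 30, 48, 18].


Mean X = 19.7500, Mean Y = 25.7500
SD X = 13.553136, SD Y = 15.204851
Cov = -151.812500
r = -151.812500/(13.553136*15.204851) = -0.7367

r = -0.7367


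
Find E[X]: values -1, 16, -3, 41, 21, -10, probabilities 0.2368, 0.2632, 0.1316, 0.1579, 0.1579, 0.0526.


E[X] = -1*0.2368 + 16*0.2632 - 3*0.1316 + 41*0.1579 + 21*0.1579 - 10*0.0526
= -0.2368 + 4.2112 - 0.3948 + 6.4739 + 3.3159 - 0.5260
= 12.8434

E[X] = 12.8434


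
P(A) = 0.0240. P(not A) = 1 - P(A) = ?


P(not A) = 1 - 0.0240 = 0.9760

P(not A) = 0.9760


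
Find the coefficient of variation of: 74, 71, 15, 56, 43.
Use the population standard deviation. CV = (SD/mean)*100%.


Mean = 51.8000
SD = 21.4979
CV = (21.4979/51.8000)*100 = 41.5018%

CV = 41.5018%


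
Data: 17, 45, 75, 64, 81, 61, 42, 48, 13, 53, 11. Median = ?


Sorted: 11, 13, 17, 42, 45, 48, 53, 61, 64, 75, 81
n = 11 (odd)
Middle value = 48

Median = 48


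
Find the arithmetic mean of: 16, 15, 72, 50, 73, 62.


Sum = 16 + 15 + 72 + 50 + 73 + 62 = 288
n = 6
Mean = 288/6 = 48.0000

Mean = 48.0000


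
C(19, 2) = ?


C(19,2) = 19!/(2! × 17!)
= 121645100408832000/(2 × 355687428096000)
= 171

C(19,2) = 171


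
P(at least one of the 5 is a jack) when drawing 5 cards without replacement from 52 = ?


P(at least one) = 1 - P(none)
P(none) = (48/52) × (47/51) × (46/50) × (45/49) × (44/48) = 0.658842
P(at least one) = 1 - 0.658842 = 0.3412

P = 0.3412


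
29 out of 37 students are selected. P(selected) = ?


P = 29/37 = 0.7838

P = 0.7838


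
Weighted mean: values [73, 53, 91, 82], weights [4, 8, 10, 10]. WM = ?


Numerator = 73*4 + 53*8 + 91*10 + 82*10 = 2446
Denominator = 4 + 8 + 10 + 10 = 32
WM = 2446/32 = 76.4375

WM = 76.4375


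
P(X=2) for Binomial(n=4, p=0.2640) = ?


C(4,2) = 6
p^2 = 0.069696
(1-p)^2 = 0.541696
P = 6 * 0.069696 * 0.541696 = 0.2265

P(X=2) = 0.2265


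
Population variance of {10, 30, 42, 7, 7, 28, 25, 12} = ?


Mean = 20.1250
Squared deviations: 102.5156, 97.5156, 478.5156, 172.2656, 172.2656, 62.0156, 23.7656, 66.0156
Sum = 1174.8750
Variance = 1174.8750/8 = 146.8594

Variance = 146.8594


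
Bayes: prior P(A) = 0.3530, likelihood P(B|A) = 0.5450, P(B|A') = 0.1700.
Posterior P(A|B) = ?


P(B) = P(B|A)*P(A) + P(B|A')*P(A')
= 0.5450*0.3530 + 0.1700*0.6470
= 0.192385 + 0.109990 = 0.302375
P(A|B) = 0.192385/0.302375 = 0.6362

P(A|B) = 0.6362


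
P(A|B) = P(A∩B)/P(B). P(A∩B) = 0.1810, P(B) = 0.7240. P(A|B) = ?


P(A|B) = 0.1810/0.7240 = 0.2500

P(A|B) = 0.2500


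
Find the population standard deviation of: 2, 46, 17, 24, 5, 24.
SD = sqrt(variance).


Mean = 19.6667
Variance = 210.8889
SD = sqrt(210.8889) = 14.5220

SD = 14.5220


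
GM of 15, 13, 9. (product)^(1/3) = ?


Product = 15 × 13 × 9 = 1755
GM = 1755^(1/3) = 12.0622

GM = 12.0622


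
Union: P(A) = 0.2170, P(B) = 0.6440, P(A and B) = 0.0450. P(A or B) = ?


P(A∪B) = 0.2170 + 0.6440 - 0.0450
= 0.8610 - 0.0450
= 0.8160

P(A∪B) = 0.8160


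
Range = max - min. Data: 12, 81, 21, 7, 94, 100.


Max = 100, Min = 7
Range = 100 - 7 = 93

Range = 93


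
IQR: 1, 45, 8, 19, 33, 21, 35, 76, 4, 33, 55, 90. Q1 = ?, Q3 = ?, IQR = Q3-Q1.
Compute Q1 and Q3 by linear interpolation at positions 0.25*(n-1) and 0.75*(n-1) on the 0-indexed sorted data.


Sorted: 1, 4, 8, 19, 21, 33, 33, 35, 45, 55, 76, 90
Q1 (25th %ile) = 16.2500
Q3 (75th %ile) = 47.5000
IQR = 47.5000 - 16.2500 = 31.2500

IQR = 31.2500
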